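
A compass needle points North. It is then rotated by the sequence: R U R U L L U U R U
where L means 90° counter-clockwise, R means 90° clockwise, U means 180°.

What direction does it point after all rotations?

Start: North
  R (right (90° clockwise)) -> East
  U (U-turn (180°)) -> West
  R (right (90° clockwise)) -> North
  U (U-turn (180°)) -> South
  L (left (90° counter-clockwise)) -> East
  L (left (90° counter-clockwise)) -> North
  U (U-turn (180°)) -> South
  U (U-turn (180°)) -> North
  R (right (90° clockwise)) -> East
  U (U-turn (180°)) -> West
Final: West

Answer: Final heading: West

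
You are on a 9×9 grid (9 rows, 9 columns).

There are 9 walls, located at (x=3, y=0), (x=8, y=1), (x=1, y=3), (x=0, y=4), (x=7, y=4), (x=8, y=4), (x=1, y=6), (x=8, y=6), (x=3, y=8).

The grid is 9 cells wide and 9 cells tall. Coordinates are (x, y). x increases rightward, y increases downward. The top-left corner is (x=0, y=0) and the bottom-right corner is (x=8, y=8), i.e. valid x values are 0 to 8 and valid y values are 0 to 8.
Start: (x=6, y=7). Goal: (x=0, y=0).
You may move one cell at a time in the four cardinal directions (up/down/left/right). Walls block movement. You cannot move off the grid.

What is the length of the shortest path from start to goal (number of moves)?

BFS from (x=6, y=7) until reaching (x=0, y=0):
  Distance 0: (x=6, y=7)
  Distance 1: (x=6, y=6), (x=5, y=7), (x=7, y=7), (x=6, y=8)
  Distance 2: (x=6, y=5), (x=5, y=6), (x=7, y=6), (x=4, y=7), (x=8, y=7), (x=5, y=8), (x=7, y=8)
  Distance 3: (x=6, y=4), (x=5, y=5), (x=7, y=5), (x=4, y=6), (x=3, y=7), (x=4, y=8), (x=8, y=8)
  Distance 4: (x=6, y=3), (x=5, y=4), (x=4, y=5), (x=8, y=5), (x=3, y=6), (x=2, y=7)
  Distance 5: (x=6, y=2), (x=5, y=3), (x=7, y=3), (x=4, y=4), (x=3, y=5), (x=2, y=6), (x=1, y=7), (x=2, y=8)
  Distance 6: (x=6, y=1), (x=5, y=2), (x=7, y=2), (x=4, y=3), (x=8, y=3), (x=3, y=4), (x=2, y=5), (x=0, y=7), (x=1, y=8)
  Distance 7: (x=6, y=0), (x=5, y=1), (x=7, y=1), (x=4, y=2), (x=8, y=2), (x=3, y=3), (x=2, y=4), (x=1, y=5), (x=0, y=6), (x=0, y=8)
  Distance 8: (x=5, y=0), (x=7, y=0), (x=4, y=1), (x=3, y=2), (x=2, y=3), (x=1, y=4), (x=0, y=5)
  Distance 9: (x=4, y=0), (x=8, y=0), (x=3, y=1), (x=2, y=2)
  Distance 10: (x=2, y=1), (x=1, y=2)
  Distance 11: (x=2, y=0), (x=1, y=1), (x=0, y=2)
  Distance 12: (x=1, y=0), (x=0, y=1), (x=0, y=3)
  Distance 13: (x=0, y=0)  <- goal reached here
One shortest path (13 moves): (x=6, y=7) -> (x=5, y=7) -> (x=4, y=7) -> (x=3, y=7) -> (x=2, y=7) -> (x=2, y=6) -> (x=2, y=5) -> (x=2, y=4) -> (x=2, y=3) -> (x=2, y=2) -> (x=1, y=2) -> (x=0, y=2) -> (x=0, y=1) -> (x=0, y=0)

Answer: Shortest path length: 13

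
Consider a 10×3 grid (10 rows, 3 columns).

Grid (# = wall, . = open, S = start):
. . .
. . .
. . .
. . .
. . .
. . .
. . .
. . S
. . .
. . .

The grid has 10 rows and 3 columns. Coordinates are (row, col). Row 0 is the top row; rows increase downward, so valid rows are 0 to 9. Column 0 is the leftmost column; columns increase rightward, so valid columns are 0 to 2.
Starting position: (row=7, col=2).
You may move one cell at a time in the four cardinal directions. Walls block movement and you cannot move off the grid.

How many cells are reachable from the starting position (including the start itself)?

Answer: Reachable cells: 30

Derivation:
BFS flood-fill from (row=7, col=2):
  Distance 0: (row=7, col=2)
  Distance 1: (row=6, col=2), (row=7, col=1), (row=8, col=2)
  Distance 2: (row=5, col=2), (row=6, col=1), (row=7, col=0), (row=8, col=1), (row=9, col=2)
  Distance 3: (row=4, col=2), (row=5, col=1), (row=6, col=0), (row=8, col=0), (row=9, col=1)
  Distance 4: (row=3, col=2), (row=4, col=1), (row=5, col=0), (row=9, col=0)
  Distance 5: (row=2, col=2), (row=3, col=1), (row=4, col=0)
  Distance 6: (row=1, col=2), (row=2, col=1), (row=3, col=0)
  Distance 7: (row=0, col=2), (row=1, col=1), (row=2, col=0)
  Distance 8: (row=0, col=1), (row=1, col=0)
  Distance 9: (row=0, col=0)
Total reachable: 30 (grid has 30 open cells total)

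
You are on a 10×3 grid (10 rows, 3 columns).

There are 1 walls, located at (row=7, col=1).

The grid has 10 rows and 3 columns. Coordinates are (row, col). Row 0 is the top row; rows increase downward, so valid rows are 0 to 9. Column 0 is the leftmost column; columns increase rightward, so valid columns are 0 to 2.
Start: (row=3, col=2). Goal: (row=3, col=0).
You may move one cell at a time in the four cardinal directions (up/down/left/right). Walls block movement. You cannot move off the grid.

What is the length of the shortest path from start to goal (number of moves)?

BFS from (row=3, col=2) until reaching (row=3, col=0):
  Distance 0: (row=3, col=2)
  Distance 1: (row=2, col=2), (row=3, col=1), (row=4, col=2)
  Distance 2: (row=1, col=2), (row=2, col=1), (row=3, col=0), (row=4, col=1), (row=5, col=2)  <- goal reached here
One shortest path (2 moves): (row=3, col=2) -> (row=3, col=1) -> (row=3, col=0)

Answer: Shortest path length: 2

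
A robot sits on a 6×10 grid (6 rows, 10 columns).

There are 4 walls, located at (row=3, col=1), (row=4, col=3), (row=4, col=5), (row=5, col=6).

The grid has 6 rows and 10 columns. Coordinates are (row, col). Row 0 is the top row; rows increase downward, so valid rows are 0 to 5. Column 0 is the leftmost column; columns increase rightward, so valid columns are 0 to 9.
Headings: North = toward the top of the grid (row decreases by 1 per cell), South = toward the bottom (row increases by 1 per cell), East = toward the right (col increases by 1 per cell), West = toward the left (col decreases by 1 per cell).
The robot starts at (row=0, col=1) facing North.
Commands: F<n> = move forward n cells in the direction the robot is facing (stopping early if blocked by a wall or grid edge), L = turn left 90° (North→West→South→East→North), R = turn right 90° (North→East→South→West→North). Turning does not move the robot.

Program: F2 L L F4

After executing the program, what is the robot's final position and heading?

Start: (row=0, col=1), facing North
  F2: move forward 0/2 (blocked), now at (row=0, col=1)
  L: turn left, now facing West
  L: turn left, now facing South
  F4: move forward 2/4 (blocked), now at (row=2, col=1)
Final: (row=2, col=1), facing South

Answer: Final position: (row=2, col=1), facing South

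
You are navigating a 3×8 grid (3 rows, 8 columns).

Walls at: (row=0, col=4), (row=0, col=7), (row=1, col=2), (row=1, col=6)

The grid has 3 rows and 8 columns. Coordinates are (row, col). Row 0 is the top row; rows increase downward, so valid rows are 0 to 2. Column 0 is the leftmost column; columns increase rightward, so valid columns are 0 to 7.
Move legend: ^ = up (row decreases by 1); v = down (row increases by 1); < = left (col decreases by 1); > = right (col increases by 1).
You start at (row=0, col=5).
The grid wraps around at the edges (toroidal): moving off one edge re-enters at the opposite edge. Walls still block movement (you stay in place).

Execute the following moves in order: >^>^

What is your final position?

Start: (row=0, col=5)
  > (right): (row=0, col=5) -> (row=0, col=6)
  ^ (up): (row=0, col=6) -> (row=2, col=6)
  > (right): (row=2, col=6) -> (row=2, col=7)
  ^ (up): (row=2, col=7) -> (row=1, col=7)
Final: (row=1, col=7)

Answer: Final position: (row=1, col=7)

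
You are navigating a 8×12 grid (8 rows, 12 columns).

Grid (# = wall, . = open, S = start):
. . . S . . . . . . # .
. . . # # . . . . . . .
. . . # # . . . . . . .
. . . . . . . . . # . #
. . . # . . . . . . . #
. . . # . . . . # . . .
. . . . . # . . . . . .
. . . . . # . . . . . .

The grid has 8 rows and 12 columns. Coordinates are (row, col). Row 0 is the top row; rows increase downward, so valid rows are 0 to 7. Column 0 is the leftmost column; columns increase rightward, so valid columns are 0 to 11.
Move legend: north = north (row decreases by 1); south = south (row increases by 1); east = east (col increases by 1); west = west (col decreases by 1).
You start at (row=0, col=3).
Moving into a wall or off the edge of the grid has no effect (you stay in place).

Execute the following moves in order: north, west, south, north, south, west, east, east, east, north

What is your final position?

Answer: Final position: (row=0, col=2)

Derivation:
Start: (row=0, col=3)
  north (north): blocked, stay at (row=0, col=3)
  west (west): (row=0, col=3) -> (row=0, col=2)
  south (south): (row=0, col=2) -> (row=1, col=2)
  north (north): (row=1, col=2) -> (row=0, col=2)
  south (south): (row=0, col=2) -> (row=1, col=2)
  west (west): (row=1, col=2) -> (row=1, col=1)
  east (east): (row=1, col=1) -> (row=1, col=2)
  east (east): blocked, stay at (row=1, col=2)
  east (east): blocked, stay at (row=1, col=2)
  north (north): (row=1, col=2) -> (row=0, col=2)
Final: (row=0, col=2)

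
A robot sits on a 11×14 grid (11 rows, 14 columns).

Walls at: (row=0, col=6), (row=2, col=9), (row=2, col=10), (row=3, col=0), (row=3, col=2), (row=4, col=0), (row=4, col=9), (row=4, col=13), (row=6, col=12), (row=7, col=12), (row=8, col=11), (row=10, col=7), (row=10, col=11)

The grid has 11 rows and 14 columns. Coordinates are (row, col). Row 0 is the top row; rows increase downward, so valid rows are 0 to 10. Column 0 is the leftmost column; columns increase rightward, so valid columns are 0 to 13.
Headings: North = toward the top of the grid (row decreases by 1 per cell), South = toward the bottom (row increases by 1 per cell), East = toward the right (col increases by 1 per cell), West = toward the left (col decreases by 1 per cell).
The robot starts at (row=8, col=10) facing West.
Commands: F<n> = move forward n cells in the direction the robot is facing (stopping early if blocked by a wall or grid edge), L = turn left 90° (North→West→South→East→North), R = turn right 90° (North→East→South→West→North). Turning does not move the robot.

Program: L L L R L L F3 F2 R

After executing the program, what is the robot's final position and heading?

Answer: Final position: (row=8, col=5), facing North

Derivation:
Start: (row=8, col=10), facing West
  L: turn left, now facing South
  L: turn left, now facing East
  L: turn left, now facing North
  R: turn right, now facing East
  L: turn left, now facing North
  L: turn left, now facing West
  F3: move forward 3, now at (row=8, col=7)
  F2: move forward 2, now at (row=8, col=5)
  R: turn right, now facing North
Final: (row=8, col=5), facing North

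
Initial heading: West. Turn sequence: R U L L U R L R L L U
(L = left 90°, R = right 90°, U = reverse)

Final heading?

Answer: Final heading: West

Derivation:
Start: West
  R (right (90° clockwise)) -> North
  U (U-turn (180°)) -> South
  L (left (90° counter-clockwise)) -> East
  L (left (90° counter-clockwise)) -> North
  U (U-turn (180°)) -> South
  R (right (90° clockwise)) -> West
  L (left (90° counter-clockwise)) -> South
  R (right (90° clockwise)) -> West
  L (left (90° counter-clockwise)) -> South
  L (left (90° counter-clockwise)) -> East
  U (U-turn (180°)) -> West
Final: West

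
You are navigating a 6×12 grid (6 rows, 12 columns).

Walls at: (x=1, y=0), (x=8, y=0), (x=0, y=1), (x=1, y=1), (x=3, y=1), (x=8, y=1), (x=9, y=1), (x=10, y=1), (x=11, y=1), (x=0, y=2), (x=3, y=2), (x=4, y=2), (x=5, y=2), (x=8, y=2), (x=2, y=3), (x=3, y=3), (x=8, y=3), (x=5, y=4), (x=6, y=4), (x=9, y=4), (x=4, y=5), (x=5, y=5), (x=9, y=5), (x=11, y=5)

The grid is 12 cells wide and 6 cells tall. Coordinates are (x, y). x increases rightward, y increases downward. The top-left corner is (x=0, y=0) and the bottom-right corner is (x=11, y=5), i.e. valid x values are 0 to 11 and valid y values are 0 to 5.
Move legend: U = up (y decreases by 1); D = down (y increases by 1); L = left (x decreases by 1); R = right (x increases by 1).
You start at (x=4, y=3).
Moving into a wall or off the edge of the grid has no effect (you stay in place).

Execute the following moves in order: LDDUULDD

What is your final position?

Answer: Final position: (x=4, y=4)

Derivation:
Start: (x=4, y=3)
  L (left): blocked, stay at (x=4, y=3)
  D (down): (x=4, y=3) -> (x=4, y=4)
  D (down): blocked, stay at (x=4, y=4)
  U (up): (x=4, y=4) -> (x=4, y=3)
  U (up): blocked, stay at (x=4, y=3)
  L (left): blocked, stay at (x=4, y=3)
  D (down): (x=4, y=3) -> (x=4, y=4)
  D (down): blocked, stay at (x=4, y=4)
Final: (x=4, y=4)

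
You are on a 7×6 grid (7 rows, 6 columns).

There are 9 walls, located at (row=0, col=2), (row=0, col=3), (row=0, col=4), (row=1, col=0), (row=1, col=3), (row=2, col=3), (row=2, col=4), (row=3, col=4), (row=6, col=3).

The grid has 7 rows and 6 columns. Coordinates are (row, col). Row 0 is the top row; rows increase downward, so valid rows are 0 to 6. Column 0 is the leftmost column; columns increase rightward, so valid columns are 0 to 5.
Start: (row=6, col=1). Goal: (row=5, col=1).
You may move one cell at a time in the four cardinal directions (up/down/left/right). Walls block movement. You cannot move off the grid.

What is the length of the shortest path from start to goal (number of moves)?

BFS from (row=6, col=1) until reaching (row=5, col=1):
  Distance 0: (row=6, col=1)
  Distance 1: (row=5, col=1), (row=6, col=0), (row=6, col=2)  <- goal reached here
One shortest path (1 moves): (row=6, col=1) -> (row=5, col=1)

Answer: Shortest path length: 1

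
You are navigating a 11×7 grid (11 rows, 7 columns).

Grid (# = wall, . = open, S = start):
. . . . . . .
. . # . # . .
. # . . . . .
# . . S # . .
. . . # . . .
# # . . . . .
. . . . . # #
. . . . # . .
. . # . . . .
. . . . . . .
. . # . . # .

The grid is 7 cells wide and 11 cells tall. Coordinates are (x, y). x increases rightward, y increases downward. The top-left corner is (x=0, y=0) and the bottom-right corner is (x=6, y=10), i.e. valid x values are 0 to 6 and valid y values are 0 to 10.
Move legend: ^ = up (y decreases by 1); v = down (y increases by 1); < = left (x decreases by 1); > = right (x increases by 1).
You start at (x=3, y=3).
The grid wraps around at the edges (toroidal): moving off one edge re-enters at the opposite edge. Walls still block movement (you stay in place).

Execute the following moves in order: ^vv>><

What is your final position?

Answer: Final position: (x=2, y=3)

Derivation:
Start: (x=3, y=3)
  ^ (up): (x=3, y=3) -> (x=3, y=2)
  v (down): (x=3, y=2) -> (x=3, y=3)
  v (down): blocked, stay at (x=3, y=3)
  > (right): blocked, stay at (x=3, y=3)
  > (right): blocked, stay at (x=3, y=3)
  < (left): (x=3, y=3) -> (x=2, y=3)
Final: (x=2, y=3)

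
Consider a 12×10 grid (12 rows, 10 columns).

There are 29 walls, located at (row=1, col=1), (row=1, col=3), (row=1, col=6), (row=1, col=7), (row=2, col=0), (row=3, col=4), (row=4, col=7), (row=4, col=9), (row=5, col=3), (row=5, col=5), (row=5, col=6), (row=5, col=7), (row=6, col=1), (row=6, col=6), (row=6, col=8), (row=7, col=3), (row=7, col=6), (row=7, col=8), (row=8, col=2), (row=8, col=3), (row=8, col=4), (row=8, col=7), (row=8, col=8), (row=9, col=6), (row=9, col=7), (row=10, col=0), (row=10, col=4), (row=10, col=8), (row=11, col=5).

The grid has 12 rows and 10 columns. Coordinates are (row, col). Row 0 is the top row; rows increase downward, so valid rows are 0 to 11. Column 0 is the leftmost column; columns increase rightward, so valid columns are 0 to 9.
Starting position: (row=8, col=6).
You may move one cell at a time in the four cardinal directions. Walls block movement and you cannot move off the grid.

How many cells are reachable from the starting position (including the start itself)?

Answer: Reachable cells: 89

Derivation:
BFS flood-fill from (row=8, col=6):
  Distance 0: (row=8, col=6)
  Distance 1: (row=8, col=5)
  Distance 2: (row=7, col=5), (row=9, col=5)
  Distance 3: (row=6, col=5), (row=7, col=4), (row=9, col=4), (row=10, col=5)
  Distance 4: (row=6, col=4), (row=9, col=3), (row=10, col=6)
  Distance 5: (row=5, col=4), (row=6, col=3), (row=9, col=2), (row=10, col=3), (row=10, col=7), (row=11, col=6)
  Distance 6: (row=4, col=4), (row=6, col=2), (row=9, col=1), (row=10, col=2), (row=11, col=3), (row=11, col=7)
  Distance 7: (row=4, col=3), (row=4, col=5), (row=5, col=2), (row=7, col=2), (row=8, col=1), (row=9, col=0), (row=10, col=1), (row=11, col=2), (row=11, col=4), (row=11, col=8)
  Distance 8: (row=3, col=3), (row=3, col=5), (row=4, col=2), (row=4, col=6), (row=5, col=1), (row=7, col=1), (row=8, col=0), (row=11, col=1), (row=11, col=9)
  Distance 9: (row=2, col=3), (row=2, col=5), (row=3, col=2), (row=3, col=6), (row=4, col=1), (row=5, col=0), (row=7, col=0), (row=10, col=9), (row=11, col=0)
  Distance 10: (row=1, col=5), (row=2, col=2), (row=2, col=4), (row=2, col=6), (row=3, col=1), (row=3, col=7), (row=4, col=0), (row=6, col=0), (row=9, col=9)
  Distance 11: (row=0, col=5), (row=1, col=2), (row=1, col=4), (row=2, col=1), (row=2, col=7), (row=3, col=0), (row=3, col=8), (row=8, col=9), (row=9, col=8)
  Distance 12: (row=0, col=2), (row=0, col=4), (row=0, col=6), (row=2, col=8), (row=3, col=9), (row=4, col=8), (row=7, col=9)
  Distance 13: (row=0, col=1), (row=0, col=3), (row=0, col=7), (row=1, col=8), (row=2, col=9), (row=5, col=8), (row=6, col=9)
  Distance 14: (row=0, col=0), (row=0, col=8), (row=1, col=9), (row=5, col=9)
  Distance 15: (row=0, col=9), (row=1, col=0)
Total reachable: 89 (grid has 91 open cells total)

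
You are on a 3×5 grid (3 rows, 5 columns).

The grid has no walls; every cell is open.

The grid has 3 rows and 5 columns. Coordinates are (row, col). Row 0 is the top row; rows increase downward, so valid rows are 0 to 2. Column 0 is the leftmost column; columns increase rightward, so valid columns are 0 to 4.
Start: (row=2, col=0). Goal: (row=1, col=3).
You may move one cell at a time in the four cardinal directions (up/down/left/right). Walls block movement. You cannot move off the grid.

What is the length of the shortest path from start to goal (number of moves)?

Answer: Shortest path length: 4

Derivation:
BFS from (row=2, col=0) until reaching (row=1, col=3):
  Distance 0: (row=2, col=0)
  Distance 1: (row=1, col=0), (row=2, col=1)
  Distance 2: (row=0, col=0), (row=1, col=1), (row=2, col=2)
  Distance 3: (row=0, col=1), (row=1, col=2), (row=2, col=3)
  Distance 4: (row=0, col=2), (row=1, col=3), (row=2, col=4)  <- goal reached here
One shortest path (4 moves): (row=2, col=0) -> (row=2, col=1) -> (row=2, col=2) -> (row=2, col=3) -> (row=1, col=3)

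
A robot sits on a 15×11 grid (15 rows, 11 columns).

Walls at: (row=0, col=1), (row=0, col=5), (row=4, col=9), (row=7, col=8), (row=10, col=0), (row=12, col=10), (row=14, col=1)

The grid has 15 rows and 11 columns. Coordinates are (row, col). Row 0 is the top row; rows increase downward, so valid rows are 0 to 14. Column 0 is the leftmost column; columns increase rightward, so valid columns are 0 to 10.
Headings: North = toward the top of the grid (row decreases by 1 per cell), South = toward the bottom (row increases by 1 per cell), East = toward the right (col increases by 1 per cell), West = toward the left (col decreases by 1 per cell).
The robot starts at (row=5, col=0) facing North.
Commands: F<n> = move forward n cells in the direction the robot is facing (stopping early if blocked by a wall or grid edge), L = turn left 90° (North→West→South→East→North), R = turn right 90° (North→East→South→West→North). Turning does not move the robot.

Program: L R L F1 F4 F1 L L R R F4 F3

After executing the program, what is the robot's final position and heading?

Answer: Final position: (row=5, col=0), facing West

Derivation:
Start: (row=5, col=0), facing North
  L: turn left, now facing West
  R: turn right, now facing North
  L: turn left, now facing West
  F1: move forward 0/1 (blocked), now at (row=5, col=0)
  F4: move forward 0/4 (blocked), now at (row=5, col=0)
  F1: move forward 0/1 (blocked), now at (row=5, col=0)
  L: turn left, now facing South
  L: turn left, now facing East
  R: turn right, now facing South
  R: turn right, now facing West
  F4: move forward 0/4 (blocked), now at (row=5, col=0)
  F3: move forward 0/3 (blocked), now at (row=5, col=0)
Final: (row=5, col=0), facing West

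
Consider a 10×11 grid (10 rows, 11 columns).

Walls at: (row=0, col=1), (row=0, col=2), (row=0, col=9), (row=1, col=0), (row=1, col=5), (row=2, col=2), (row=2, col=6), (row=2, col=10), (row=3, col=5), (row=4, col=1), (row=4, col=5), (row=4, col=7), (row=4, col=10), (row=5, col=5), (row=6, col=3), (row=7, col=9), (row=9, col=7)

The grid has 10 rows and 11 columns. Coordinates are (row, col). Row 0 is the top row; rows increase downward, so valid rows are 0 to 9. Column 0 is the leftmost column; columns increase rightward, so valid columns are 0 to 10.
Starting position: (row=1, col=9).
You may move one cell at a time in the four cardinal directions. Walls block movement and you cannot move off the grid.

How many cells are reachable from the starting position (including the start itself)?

Answer: Reachable cells: 92

Derivation:
BFS flood-fill from (row=1, col=9):
  Distance 0: (row=1, col=9)
  Distance 1: (row=1, col=8), (row=1, col=10), (row=2, col=9)
  Distance 2: (row=0, col=8), (row=0, col=10), (row=1, col=7), (row=2, col=8), (row=3, col=9)
  Distance 3: (row=0, col=7), (row=1, col=6), (row=2, col=7), (row=3, col=8), (row=3, col=10), (row=4, col=9)
  Distance 4: (row=0, col=6), (row=3, col=7), (row=4, col=8), (row=5, col=9)
  Distance 5: (row=0, col=5), (row=3, col=6), (row=5, col=8), (row=5, col=10), (row=6, col=9)
  Distance 6: (row=0, col=4), (row=4, col=6), (row=5, col=7), (row=6, col=8), (row=6, col=10)
  Distance 7: (row=0, col=3), (row=1, col=4), (row=5, col=6), (row=6, col=7), (row=7, col=8), (row=7, col=10)
  Distance 8: (row=1, col=3), (row=2, col=4), (row=6, col=6), (row=7, col=7), (row=8, col=8), (row=8, col=10)
  Distance 9: (row=1, col=2), (row=2, col=3), (row=2, col=5), (row=3, col=4), (row=6, col=5), (row=7, col=6), (row=8, col=7), (row=8, col=9), (row=9, col=8), (row=9, col=10)
  Distance 10: (row=1, col=1), (row=3, col=3), (row=4, col=4), (row=6, col=4), (row=7, col=5), (row=8, col=6), (row=9, col=9)
  Distance 11: (row=2, col=1), (row=3, col=2), (row=4, col=3), (row=5, col=4), (row=7, col=4), (row=8, col=5), (row=9, col=6)
  Distance 12: (row=2, col=0), (row=3, col=1), (row=4, col=2), (row=5, col=3), (row=7, col=3), (row=8, col=4), (row=9, col=5)
  Distance 13: (row=3, col=0), (row=5, col=2), (row=7, col=2), (row=8, col=3), (row=9, col=4)
  Distance 14: (row=4, col=0), (row=5, col=1), (row=6, col=2), (row=7, col=1), (row=8, col=2), (row=9, col=3)
  Distance 15: (row=5, col=0), (row=6, col=1), (row=7, col=0), (row=8, col=1), (row=9, col=2)
  Distance 16: (row=6, col=0), (row=8, col=0), (row=9, col=1)
  Distance 17: (row=9, col=0)
Total reachable: 92 (grid has 93 open cells total)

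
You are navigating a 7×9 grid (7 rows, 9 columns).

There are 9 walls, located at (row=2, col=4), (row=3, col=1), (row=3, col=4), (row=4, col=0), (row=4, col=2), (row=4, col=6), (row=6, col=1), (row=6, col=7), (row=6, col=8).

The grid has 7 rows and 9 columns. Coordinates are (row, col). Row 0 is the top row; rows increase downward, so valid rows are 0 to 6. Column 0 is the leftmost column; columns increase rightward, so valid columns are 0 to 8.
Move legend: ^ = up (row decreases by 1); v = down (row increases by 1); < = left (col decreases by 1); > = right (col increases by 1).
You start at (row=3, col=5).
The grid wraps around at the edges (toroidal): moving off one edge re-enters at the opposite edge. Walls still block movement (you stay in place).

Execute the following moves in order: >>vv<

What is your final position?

Answer: Final position: (row=5, col=6)

Derivation:
Start: (row=3, col=5)
  > (right): (row=3, col=5) -> (row=3, col=6)
  > (right): (row=3, col=6) -> (row=3, col=7)
  v (down): (row=3, col=7) -> (row=4, col=7)
  v (down): (row=4, col=7) -> (row=5, col=7)
  < (left): (row=5, col=7) -> (row=5, col=6)
Final: (row=5, col=6)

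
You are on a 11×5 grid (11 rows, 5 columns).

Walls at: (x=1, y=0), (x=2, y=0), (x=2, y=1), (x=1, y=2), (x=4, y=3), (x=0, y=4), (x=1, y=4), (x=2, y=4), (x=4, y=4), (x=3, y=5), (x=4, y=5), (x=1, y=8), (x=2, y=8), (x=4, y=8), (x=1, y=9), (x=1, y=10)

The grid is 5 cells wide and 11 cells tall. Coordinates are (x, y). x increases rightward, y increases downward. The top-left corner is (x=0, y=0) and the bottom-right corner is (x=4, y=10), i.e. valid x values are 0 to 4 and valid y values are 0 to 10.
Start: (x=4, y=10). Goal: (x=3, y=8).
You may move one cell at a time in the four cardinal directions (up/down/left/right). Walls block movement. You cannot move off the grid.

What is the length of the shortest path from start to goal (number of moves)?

Answer: Shortest path length: 3

Derivation:
BFS from (x=4, y=10) until reaching (x=3, y=8):
  Distance 0: (x=4, y=10)
  Distance 1: (x=4, y=9), (x=3, y=10)
  Distance 2: (x=3, y=9), (x=2, y=10)
  Distance 3: (x=3, y=8), (x=2, y=9)  <- goal reached here
One shortest path (3 moves): (x=4, y=10) -> (x=3, y=10) -> (x=3, y=9) -> (x=3, y=8)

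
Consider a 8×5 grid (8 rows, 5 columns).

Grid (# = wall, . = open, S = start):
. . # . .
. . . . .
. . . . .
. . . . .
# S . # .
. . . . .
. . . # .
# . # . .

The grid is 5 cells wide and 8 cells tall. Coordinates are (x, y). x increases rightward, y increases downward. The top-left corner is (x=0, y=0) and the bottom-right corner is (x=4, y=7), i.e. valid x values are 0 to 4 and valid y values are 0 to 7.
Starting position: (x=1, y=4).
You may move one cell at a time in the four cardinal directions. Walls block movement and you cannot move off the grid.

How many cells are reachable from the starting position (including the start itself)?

BFS flood-fill from (x=1, y=4):
  Distance 0: (x=1, y=4)
  Distance 1: (x=1, y=3), (x=2, y=4), (x=1, y=5)
  Distance 2: (x=1, y=2), (x=0, y=3), (x=2, y=3), (x=0, y=5), (x=2, y=5), (x=1, y=6)
  Distance 3: (x=1, y=1), (x=0, y=2), (x=2, y=2), (x=3, y=3), (x=3, y=5), (x=0, y=6), (x=2, y=6), (x=1, y=7)
  Distance 4: (x=1, y=0), (x=0, y=1), (x=2, y=1), (x=3, y=2), (x=4, y=3), (x=4, y=5)
  Distance 5: (x=0, y=0), (x=3, y=1), (x=4, y=2), (x=4, y=4), (x=4, y=6)
  Distance 6: (x=3, y=0), (x=4, y=1), (x=4, y=7)
  Distance 7: (x=4, y=0), (x=3, y=7)
Total reachable: 34 (grid has 34 open cells total)

Answer: Reachable cells: 34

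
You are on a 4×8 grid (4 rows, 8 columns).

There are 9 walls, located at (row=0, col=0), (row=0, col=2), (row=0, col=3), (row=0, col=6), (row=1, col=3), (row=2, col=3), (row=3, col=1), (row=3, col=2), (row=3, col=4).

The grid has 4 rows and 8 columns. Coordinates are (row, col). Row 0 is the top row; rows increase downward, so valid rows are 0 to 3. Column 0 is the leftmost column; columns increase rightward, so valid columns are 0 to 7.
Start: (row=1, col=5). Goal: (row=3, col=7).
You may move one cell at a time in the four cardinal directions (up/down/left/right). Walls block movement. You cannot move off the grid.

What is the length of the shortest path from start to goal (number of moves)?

BFS from (row=1, col=5) until reaching (row=3, col=7):
  Distance 0: (row=1, col=5)
  Distance 1: (row=0, col=5), (row=1, col=4), (row=1, col=6), (row=2, col=5)
  Distance 2: (row=0, col=4), (row=1, col=7), (row=2, col=4), (row=2, col=6), (row=3, col=5)
  Distance 3: (row=0, col=7), (row=2, col=7), (row=3, col=6)
  Distance 4: (row=3, col=7)  <- goal reached here
One shortest path (4 moves): (row=1, col=5) -> (row=1, col=6) -> (row=1, col=7) -> (row=2, col=7) -> (row=3, col=7)

Answer: Shortest path length: 4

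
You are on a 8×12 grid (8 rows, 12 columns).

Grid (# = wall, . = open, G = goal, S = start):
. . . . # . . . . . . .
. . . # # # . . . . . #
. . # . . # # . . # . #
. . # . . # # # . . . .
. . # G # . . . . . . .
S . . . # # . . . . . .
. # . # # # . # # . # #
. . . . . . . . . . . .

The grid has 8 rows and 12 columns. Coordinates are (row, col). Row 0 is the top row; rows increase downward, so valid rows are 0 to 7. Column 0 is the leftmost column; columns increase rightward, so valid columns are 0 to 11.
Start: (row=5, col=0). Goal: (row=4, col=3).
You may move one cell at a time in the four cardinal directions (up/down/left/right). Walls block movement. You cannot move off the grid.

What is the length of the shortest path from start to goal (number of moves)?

Answer: Shortest path length: 4

Derivation:
BFS from (row=5, col=0) until reaching (row=4, col=3):
  Distance 0: (row=5, col=0)
  Distance 1: (row=4, col=0), (row=5, col=1), (row=6, col=0)
  Distance 2: (row=3, col=0), (row=4, col=1), (row=5, col=2), (row=7, col=0)
  Distance 3: (row=2, col=0), (row=3, col=1), (row=5, col=3), (row=6, col=2), (row=7, col=1)
  Distance 4: (row=1, col=0), (row=2, col=1), (row=4, col=3), (row=7, col=2)  <- goal reached here
One shortest path (4 moves): (row=5, col=0) -> (row=5, col=1) -> (row=5, col=2) -> (row=5, col=3) -> (row=4, col=3)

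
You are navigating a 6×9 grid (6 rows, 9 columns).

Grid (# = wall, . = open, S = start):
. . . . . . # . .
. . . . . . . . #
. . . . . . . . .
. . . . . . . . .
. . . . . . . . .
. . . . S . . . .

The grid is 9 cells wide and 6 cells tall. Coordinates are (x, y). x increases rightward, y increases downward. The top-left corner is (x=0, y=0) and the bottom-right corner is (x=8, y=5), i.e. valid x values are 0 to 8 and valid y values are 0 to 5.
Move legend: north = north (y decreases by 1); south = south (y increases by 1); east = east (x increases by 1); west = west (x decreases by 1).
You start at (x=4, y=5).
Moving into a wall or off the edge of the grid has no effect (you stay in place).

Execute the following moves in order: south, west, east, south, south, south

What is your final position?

Answer: Final position: (x=4, y=5)

Derivation:
Start: (x=4, y=5)
  south (south): blocked, stay at (x=4, y=5)
  west (west): (x=4, y=5) -> (x=3, y=5)
  east (east): (x=3, y=5) -> (x=4, y=5)
  [×3]south (south): blocked, stay at (x=4, y=5)
Final: (x=4, y=5)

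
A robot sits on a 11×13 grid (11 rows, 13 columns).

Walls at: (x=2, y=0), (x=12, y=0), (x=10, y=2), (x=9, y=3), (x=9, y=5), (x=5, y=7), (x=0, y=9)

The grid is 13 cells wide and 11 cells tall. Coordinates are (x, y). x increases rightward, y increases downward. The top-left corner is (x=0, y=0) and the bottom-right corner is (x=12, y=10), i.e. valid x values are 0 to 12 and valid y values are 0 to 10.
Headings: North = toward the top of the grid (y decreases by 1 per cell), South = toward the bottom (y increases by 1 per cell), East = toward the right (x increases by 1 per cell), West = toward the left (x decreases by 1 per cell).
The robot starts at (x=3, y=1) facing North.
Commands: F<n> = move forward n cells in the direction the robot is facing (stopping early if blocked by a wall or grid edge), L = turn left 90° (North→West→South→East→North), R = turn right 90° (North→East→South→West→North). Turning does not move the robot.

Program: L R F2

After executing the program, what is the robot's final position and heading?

Start: (x=3, y=1), facing North
  L: turn left, now facing West
  R: turn right, now facing North
  F2: move forward 1/2 (blocked), now at (x=3, y=0)
Final: (x=3, y=0), facing North

Answer: Final position: (x=3, y=0), facing North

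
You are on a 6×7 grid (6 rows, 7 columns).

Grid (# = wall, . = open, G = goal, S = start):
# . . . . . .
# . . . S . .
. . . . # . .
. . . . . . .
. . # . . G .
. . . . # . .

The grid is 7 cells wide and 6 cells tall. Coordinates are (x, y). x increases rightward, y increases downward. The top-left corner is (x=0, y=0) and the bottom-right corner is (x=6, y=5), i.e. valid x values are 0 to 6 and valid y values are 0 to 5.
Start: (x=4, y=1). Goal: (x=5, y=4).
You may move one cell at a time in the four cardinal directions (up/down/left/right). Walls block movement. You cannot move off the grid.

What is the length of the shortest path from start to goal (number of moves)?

BFS from (x=4, y=1) until reaching (x=5, y=4):
  Distance 0: (x=4, y=1)
  Distance 1: (x=4, y=0), (x=3, y=1), (x=5, y=1)
  Distance 2: (x=3, y=0), (x=5, y=0), (x=2, y=1), (x=6, y=1), (x=3, y=2), (x=5, y=2)
  Distance 3: (x=2, y=0), (x=6, y=0), (x=1, y=1), (x=2, y=2), (x=6, y=2), (x=3, y=3), (x=5, y=3)
  Distance 4: (x=1, y=0), (x=1, y=2), (x=2, y=3), (x=4, y=3), (x=6, y=3), (x=3, y=4), (x=5, y=4)  <- goal reached here
One shortest path (4 moves): (x=4, y=1) -> (x=5, y=1) -> (x=5, y=2) -> (x=5, y=3) -> (x=5, y=4)

Answer: Shortest path length: 4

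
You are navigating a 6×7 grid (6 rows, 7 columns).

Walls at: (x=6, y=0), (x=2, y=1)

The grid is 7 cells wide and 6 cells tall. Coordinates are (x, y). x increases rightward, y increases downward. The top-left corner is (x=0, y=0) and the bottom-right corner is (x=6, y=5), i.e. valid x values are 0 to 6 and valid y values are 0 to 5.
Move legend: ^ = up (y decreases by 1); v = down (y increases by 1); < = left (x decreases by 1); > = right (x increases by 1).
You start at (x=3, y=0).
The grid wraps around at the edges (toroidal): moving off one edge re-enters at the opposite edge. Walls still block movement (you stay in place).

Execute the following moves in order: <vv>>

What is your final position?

Start: (x=3, y=0)
  < (left): (x=3, y=0) -> (x=2, y=0)
  v (down): blocked, stay at (x=2, y=0)
  v (down): blocked, stay at (x=2, y=0)
  > (right): (x=2, y=0) -> (x=3, y=0)
  > (right): (x=3, y=0) -> (x=4, y=0)
Final: (x=4, y=0)

Answer: Final position: (x=4, y=0)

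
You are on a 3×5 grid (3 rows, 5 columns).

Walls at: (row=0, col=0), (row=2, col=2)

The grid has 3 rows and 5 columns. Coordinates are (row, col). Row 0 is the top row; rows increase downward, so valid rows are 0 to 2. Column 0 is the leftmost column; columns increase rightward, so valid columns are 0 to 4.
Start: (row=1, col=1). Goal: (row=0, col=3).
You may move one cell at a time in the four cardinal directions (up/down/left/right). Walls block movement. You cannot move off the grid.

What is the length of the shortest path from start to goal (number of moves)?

BFS from (row=1, col=1) until reaching (row=0, col=3):
  Distance 0: (row=1, col=1)
  Distance 1: (row=0, col=1), (row=1, col=0), (row=1, col=2), (row=2, col=1)
  Distance 2: (row=0, col=2), (row=1, col=3), (row=2, col=0)
  Distance 3: (row=0, col=3), (row=1, col=4), (row=2, col=3)  <- goal reached here
One shortest path (3 moves): (row=1, col=1) -> (row=1, col=2) -> (row=1, col=3) -> (row=0, col=3)

Answer: Shortest path length: 3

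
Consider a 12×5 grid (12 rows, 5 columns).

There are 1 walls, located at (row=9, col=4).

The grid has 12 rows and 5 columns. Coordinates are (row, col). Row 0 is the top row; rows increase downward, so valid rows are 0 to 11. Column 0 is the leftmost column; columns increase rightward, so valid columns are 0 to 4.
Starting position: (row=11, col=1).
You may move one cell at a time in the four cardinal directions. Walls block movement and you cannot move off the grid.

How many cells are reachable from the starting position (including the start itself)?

Answer: Reachable cells: 59

Derivation:
BFS flood-fill from (row=11, col=1):
  Distance 0: (row=11, col=1)
  Distance 1: (row=10, col=1), (row=11, col=0), (row=11, col=2)
  Distance 2: (row=9, col=1), (row=10, col=0), (row=10, col=2), (row=11, col=3)
  Distance 3: (row=8, col=1), (row=9, col=0), (row=9, col=2), (row=10, col=3), (row=11, col=4)
  Distance 4: (row=7, col=1), (row=8, col=0), (row=8, col=2), (row=9, col=3), (row=10, col=4)
  Distance 5: (row=6, col=1), (row=7, col=0), (row=7, col=2), (row=8, col=3)
  Distance 6: (row=5, col=1), (row=6, col=0), (row=6, col=2), (row=7, col=3), (row=8, col=4)
  Distance 7: (row=4, col=1), (row=5, col=0), (row=5, col=2), (row=6, col=3), (row=7, col=4)
  Distance 8: (row=3, col=1), (row=4, col=0), (row=4, col=2), (row=5, col=3), (row=6, col=4)
  Distance 9: (row=2, col=1), (row=3, col=0), (row=3, col=2), (row=4, col=3), (row=5, col=4)
  Distance 10: (row=1, col=1), (row=2, col=0), (row=2, col=2), (row=3, col=3), (row=4, col=4)
  Distance 11: (row=0, col=1), (row=1, col=0), (row=1, col=2), (row=2, col=3), (row=3, col=4)
  Distance 12: (row=0, col=0), (row=0, col=2), (row=1, col=3), (row=2, col=4)
  Distance 13: (row=0, col=3), (row=1, col=4)
  Distance 14: (row=0, col=4)
Total reachable: 59 (grid has 59 open cells total)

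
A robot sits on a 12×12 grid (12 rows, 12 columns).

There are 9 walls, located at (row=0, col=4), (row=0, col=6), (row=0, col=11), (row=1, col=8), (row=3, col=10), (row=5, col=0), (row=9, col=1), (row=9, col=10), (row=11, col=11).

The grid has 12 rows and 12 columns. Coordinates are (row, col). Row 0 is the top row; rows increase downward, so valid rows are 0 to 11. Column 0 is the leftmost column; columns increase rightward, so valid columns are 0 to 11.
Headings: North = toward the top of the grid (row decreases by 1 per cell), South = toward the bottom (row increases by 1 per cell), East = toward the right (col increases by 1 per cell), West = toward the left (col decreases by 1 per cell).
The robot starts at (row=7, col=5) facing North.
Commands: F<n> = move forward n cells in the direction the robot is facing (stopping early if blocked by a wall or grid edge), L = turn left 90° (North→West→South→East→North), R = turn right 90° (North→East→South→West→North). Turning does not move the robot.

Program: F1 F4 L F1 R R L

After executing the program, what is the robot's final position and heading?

Start: (row=7, col=5), facing North
  F1: move forward 1, now at (row=6, col=5)
  F4: move forward 4, now at (row=2, col=5)
  L: turn left, now facing West
  F1: move forward 1, now at (row=2, col=4)
  R: turn right, now facing North
  R: turn right, now facing East
  L: turn left, now facing North
Final: (row=2, col=4), facing North

Answer: Final position: (row=2, col=4), facing North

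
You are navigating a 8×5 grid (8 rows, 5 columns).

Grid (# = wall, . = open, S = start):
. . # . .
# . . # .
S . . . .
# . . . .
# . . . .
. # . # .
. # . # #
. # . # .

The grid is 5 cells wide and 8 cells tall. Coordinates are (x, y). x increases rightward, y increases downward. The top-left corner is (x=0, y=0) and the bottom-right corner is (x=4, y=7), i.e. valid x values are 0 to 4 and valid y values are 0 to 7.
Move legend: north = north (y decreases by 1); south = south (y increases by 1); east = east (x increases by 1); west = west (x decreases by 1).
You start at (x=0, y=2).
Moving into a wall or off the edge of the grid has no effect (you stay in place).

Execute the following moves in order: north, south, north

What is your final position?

Start: (x=0, y=2)
  north (north): blocked, stay at (x=0, y=2)
  south (south): blocked, stay at (x=0, y=2)
  north (north): blocked, stay at (x=0, y=2)
Final: (x=0, y=2)

Answer: Final position: (x=0, y=2)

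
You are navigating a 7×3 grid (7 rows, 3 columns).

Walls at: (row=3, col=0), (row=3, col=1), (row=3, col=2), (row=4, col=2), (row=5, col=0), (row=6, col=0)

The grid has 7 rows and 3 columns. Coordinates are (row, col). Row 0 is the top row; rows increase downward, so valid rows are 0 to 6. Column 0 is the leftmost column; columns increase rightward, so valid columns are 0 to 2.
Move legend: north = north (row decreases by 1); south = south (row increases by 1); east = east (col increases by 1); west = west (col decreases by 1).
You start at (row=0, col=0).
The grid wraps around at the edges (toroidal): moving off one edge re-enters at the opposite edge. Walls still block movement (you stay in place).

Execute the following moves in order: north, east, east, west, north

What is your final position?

Start: (row=0, col=0)
  north (north): blocked, stay at (row=0, col=0)
  east (east): (row=0, col=0) -> (row=0, col=1)
  east (east): (row=0, col=1) -> (row=0, col=2)
  west (west): (row=0, col=2) -> (row=0, col=1)
  north (north): (row=0, col=1) -> (row=6, col=1)
Final: (row=6, col=1)

Answer: Final position: (row=6, col=1)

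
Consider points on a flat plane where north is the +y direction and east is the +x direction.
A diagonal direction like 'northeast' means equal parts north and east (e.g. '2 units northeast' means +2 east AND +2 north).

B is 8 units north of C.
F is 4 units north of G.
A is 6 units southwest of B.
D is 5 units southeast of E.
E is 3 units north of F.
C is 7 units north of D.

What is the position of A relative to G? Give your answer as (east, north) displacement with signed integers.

Answer: A is at (east=-1, north=11) relative to G.

Derivation:
Place G at the origin (east=0, north=0).
  F is 4 units north of G: delta (east=+0, north=+4); F at (east=0, north=4).
  E is 3 units north of F: delta (east=+0, north=+3); E at (east=0, north=7).
  D is 5 units southeast of E: delta (east=+5, north=-5); D at (east=5, north=2).
  C is 7 units north of D: delta (east=+0, north=+7); C at (east=5, north=9).
  B is 8 units north of C: delta (east=+0, north=+8); B at (east=5, north=17).
  A is 6 units southwest of B: delta (east=-6, north=-6); A at (east=-1, north=11).
Therefore A relative to G: (east=-1, north=11).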